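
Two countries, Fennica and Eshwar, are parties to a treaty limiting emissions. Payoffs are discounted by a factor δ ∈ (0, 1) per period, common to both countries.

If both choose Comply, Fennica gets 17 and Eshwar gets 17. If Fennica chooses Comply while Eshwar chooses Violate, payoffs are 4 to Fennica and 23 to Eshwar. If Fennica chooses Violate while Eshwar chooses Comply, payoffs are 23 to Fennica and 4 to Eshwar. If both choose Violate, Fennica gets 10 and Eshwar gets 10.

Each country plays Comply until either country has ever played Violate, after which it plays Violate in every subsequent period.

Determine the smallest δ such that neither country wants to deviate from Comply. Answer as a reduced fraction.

6/13

17/(1−δ) ≥ 23 + 10δ/(1−δ)
17 ≥ 23 − 13δ
δ ≥ 6/13.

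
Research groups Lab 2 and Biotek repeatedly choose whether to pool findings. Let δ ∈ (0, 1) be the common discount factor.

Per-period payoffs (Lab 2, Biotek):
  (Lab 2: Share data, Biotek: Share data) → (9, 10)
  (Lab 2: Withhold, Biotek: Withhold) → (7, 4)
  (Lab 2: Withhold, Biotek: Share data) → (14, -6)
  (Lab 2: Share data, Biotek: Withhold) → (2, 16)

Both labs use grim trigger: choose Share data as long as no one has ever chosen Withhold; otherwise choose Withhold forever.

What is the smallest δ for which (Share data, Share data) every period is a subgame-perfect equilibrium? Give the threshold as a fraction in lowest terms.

5/7

Lab 2: cooperation gives 9 each period; deviation gives 14 once then 7 forever.
  9/(1−δ) ≥ 14 + 7δ/(1−δ) ⇒ δ ≥ 5/7.
Biotek: cooperation gives 10 each period; deviation gives 16 once then 4 forever.
  δ ≥ 6/12 = 1/2.
Both must hold, so the binding constraint is Lab 2's: δ ≥ 5/7.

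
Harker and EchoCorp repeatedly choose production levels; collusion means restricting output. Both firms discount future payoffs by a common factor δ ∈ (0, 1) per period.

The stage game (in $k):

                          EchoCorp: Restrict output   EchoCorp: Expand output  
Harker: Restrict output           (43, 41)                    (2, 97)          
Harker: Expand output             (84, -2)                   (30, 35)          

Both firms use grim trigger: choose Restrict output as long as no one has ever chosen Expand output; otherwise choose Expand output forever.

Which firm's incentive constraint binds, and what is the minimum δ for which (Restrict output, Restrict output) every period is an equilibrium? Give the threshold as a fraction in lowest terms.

EchoCorp; δ ≥ 28/31

Harker: cooperation gives 43 each period; deviation gives 84 once then 30 forever.
  43/(1−δ) ≥ 84 + 30δ/(1−δ) ⇒ δ ≥ 41/54.
EchoCorp: cooperation gives 41 each period; deviation gives 97 once then 35 forever.
  δ ≥ 56/62 = 28/31.
Both must hold, so the binding constraint is EchoCorp's: δ ≥ 28/31.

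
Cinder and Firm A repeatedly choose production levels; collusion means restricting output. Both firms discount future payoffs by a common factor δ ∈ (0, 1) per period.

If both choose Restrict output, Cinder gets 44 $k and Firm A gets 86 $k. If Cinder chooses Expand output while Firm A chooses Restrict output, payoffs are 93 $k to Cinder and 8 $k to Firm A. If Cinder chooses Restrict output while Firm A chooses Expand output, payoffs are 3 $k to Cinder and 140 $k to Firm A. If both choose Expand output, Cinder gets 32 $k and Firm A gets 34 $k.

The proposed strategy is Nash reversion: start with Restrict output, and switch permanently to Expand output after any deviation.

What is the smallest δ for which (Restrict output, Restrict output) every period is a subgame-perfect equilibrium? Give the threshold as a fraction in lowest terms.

49/61

For Cinder: deviation gain 93−44 = 49, per-period punishment loss 44−32 = 12. IC gives δ ≥ 49/61.
For Firm A: gain 54, loss 52 per period, so δ ≥ 54/106 = 27/53.
The tighter constraint is Cinder's, so cooperation needs δ ≥ 49/61.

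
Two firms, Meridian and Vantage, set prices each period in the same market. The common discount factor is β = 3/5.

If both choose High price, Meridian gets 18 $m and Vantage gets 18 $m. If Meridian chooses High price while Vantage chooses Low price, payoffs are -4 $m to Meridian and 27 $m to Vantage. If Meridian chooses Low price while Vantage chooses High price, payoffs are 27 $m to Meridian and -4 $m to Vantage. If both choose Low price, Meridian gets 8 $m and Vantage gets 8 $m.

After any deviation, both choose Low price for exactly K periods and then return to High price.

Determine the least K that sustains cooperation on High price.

2

No profitable deviation requires (18−8)(β+…+β^K) ≥ 27−18, i.e. β+…+β^K ≥ 9/10 ≈ 0.9000.
With β = 3/5, the partial sums are K=1: 0.6000, K=2: 0.9600.
K = 2 is the first length at which the sum reaches 0.9000.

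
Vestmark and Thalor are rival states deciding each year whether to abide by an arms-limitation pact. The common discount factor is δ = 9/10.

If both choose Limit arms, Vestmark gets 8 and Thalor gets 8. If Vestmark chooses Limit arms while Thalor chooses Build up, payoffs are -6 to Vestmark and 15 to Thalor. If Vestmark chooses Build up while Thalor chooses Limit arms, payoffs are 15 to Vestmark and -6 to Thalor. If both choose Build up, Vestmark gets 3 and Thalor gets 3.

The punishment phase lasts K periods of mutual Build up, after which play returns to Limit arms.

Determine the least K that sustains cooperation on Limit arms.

IC: δ(1−δ^K)/(1−δ) ≥ (15−8)/(8−3) = 7/5.
With δ = 9/10: need 1 − δ^K ≥ 7/5·(1−9/10)/(9/10), i.e. δ^K ≤ 0.8444.
Since (9/10)^1 = 0.9000 and (9/10)^2 = 0.8100, the smallest such K is 2.

2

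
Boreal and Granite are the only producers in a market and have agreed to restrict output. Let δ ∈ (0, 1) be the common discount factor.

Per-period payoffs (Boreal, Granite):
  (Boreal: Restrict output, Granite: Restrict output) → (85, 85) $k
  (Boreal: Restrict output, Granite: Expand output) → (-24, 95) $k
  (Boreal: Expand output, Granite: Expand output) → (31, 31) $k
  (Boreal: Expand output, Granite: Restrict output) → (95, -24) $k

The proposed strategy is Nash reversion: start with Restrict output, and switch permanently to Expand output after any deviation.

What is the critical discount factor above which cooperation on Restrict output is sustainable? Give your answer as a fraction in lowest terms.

5/32

Under grim trigger the critical discount factor is (T−C)/(T−P) with T = 95, C = 85, P = 31.
δ* = (95−85)/(95−31) = 10/64 = 5/32.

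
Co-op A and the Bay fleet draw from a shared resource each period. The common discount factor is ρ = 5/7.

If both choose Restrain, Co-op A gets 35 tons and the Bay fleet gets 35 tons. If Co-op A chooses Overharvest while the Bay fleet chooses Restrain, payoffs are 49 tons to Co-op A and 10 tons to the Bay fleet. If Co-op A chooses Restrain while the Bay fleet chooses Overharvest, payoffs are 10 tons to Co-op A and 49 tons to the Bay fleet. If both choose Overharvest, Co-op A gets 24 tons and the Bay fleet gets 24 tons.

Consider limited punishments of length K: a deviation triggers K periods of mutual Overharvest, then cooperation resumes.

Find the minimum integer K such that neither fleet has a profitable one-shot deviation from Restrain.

3

Need Σ_{k=1}^{K} ρ^k ≥ (49−35)/(35−24) = 1.2727 at ρ = 5/7.
At K = 2 the sum is 1.2245 < 1.2727; at K = 3 it is 1.5889 ≥ 1.2727.
So the minimum punishment length is K = 3.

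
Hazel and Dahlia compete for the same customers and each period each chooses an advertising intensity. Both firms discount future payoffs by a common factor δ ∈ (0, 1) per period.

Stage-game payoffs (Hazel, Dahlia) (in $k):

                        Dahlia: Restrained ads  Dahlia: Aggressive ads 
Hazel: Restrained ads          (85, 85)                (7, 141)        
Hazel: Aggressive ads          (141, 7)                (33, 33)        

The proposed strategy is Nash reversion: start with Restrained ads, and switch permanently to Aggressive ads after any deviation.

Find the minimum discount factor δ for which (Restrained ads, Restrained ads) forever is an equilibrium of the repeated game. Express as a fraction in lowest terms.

One-period gain from deviating is 141 − 85 = 56. The loss is 85 − 33 = 52 in every subsequent period, with present value 52·δ/(1−δ).
Deviation is unprofitable when 52·δ/(1−δ) ≥ 56, i.e. δ/(1−δ) ≥ 14/13.
Equivalently δ ≥ 56/(56+52) = 14/27.

14/27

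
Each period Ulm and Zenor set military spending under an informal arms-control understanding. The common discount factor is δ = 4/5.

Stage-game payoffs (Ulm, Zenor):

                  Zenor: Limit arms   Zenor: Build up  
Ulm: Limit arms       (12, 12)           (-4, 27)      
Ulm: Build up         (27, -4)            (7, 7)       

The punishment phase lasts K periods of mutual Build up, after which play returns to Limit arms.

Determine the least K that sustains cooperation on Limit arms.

Need Σ_{k=1}^{K} δ^k ≥ (27−12)/(12−7) = 3.0000 at δ = 4/5.
At K = 6 the sum is 2.9514 < 3.0000; at K = 7 it is 3.1611 ≥ 3.0000.
So the minimum punishment length is K = 7.

7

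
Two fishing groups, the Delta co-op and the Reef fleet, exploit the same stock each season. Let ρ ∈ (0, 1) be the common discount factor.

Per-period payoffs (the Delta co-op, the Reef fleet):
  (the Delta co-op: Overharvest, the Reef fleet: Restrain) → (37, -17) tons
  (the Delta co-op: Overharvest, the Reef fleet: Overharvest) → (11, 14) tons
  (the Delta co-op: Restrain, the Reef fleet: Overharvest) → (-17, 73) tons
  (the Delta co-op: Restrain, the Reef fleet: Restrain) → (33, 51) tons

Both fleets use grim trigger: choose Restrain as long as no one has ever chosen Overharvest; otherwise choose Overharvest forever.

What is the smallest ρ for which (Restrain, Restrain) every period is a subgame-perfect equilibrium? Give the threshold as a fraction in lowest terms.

22/59

the Delta co-op's threshold: (37−33)/(37−11) = 2/13.
the Reef fleet's threshold: (73−51)/(73−14) = 22/59.
2/13 < 22/59, so the Reef fleet binds and ρ* = 22/59.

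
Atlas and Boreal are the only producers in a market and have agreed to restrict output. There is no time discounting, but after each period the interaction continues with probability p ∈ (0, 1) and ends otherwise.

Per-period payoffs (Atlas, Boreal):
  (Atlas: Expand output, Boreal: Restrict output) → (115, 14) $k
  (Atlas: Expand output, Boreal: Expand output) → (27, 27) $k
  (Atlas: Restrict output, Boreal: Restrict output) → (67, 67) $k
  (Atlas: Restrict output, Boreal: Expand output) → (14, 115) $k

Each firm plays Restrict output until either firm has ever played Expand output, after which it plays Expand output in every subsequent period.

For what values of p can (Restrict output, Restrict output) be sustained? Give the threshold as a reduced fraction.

6/11

With no time discounting, the continuation probability p plays the role of the discount factor.
Grim-trigger IC: 67/(1−p) ≥ 115 + 27p/(1−p) ⇒ p ≥ (115−67)/(115−27) = 6/11.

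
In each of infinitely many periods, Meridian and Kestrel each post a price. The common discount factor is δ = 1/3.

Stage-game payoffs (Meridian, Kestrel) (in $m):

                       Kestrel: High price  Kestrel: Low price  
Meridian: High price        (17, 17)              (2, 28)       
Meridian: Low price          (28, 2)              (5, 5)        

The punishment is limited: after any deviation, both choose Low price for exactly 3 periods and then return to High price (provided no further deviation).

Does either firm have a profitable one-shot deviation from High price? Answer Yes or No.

A one-shot deviation gives 28 now, then 5 for 3 periods, then back to 17.
Gain from deviating: (28−17) today; loss: (17−5) in each of the next 3 periods.
No-deviation condition: (17−5)(δ+…+δ^3) ≥ 28−17, i.e. δ+…+δ^3 ≥ 11/12.
At δ = 1/3: δ+…+δ^3 = 0.4815 < 0.9167.
So cooperation is not sustainable.

Yes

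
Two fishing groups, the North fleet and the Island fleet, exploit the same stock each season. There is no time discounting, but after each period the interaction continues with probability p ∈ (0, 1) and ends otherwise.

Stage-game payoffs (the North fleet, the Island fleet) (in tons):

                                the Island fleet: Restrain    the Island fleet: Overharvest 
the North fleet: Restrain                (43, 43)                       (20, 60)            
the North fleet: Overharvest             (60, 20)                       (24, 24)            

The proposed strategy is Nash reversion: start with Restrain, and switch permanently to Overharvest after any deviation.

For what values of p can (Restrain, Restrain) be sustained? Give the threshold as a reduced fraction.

With no time discounting, the continuation probability p plays the role of the discount factor.
Grim-trigger IC: 43/(1−p) ≥ 60 + 24p/(1−p) ⇒ p ≥ (60−43)/(60−24) = 17/36.

17/36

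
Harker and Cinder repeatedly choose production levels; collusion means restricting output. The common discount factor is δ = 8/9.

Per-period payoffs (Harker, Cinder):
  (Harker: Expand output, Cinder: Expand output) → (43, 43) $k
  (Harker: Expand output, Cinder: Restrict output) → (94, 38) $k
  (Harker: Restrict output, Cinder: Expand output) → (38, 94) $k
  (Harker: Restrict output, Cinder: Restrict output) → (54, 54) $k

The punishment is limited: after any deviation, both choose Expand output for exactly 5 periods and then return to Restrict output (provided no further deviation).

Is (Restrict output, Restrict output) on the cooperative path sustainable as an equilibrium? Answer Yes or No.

No

A one-shot deviation gives 94 now, then 43 for 5 periods, then back to 54.
Gain from deviating: (94−54) today; loss: (54−43) in each of the next 5 periods.
No-deviation condition: (54−43)(δ+…+δ^5) ≥ 94−54, i.e. δ+…+δ^5 ≥ 40/11.
At δ = 8/9: δ+…+δ^5 = 3.5606 < 3.6364.
So cooperation is not sustainable.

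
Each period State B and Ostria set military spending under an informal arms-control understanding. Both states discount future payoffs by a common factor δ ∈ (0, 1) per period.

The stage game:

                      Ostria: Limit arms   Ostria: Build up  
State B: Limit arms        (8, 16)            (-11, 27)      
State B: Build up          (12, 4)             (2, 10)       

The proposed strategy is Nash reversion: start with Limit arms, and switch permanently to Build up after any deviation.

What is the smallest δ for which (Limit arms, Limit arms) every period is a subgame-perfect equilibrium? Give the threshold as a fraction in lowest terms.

11/17

For State B: deviation gain 12−8 = 4, per-period punishment loss 8−2 = 6. IC gives δ ≥ 4/10 = 2/5.
For Ostria: gain 11, loss 6 per period, so δ ≥ 11/17.
The tighter constraint is Ostria's, so cooperation needs δ ≥ 11/17.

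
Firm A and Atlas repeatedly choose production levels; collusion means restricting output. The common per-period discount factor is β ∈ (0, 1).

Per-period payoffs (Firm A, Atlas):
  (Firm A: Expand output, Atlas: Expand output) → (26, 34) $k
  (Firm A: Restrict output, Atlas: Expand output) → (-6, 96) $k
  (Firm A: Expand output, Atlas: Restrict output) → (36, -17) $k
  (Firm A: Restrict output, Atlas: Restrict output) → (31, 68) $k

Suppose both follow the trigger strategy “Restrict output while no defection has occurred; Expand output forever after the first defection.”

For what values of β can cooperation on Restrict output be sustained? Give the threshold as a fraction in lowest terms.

1/2

Firm A's threshold: (36−31)/(36−26) = 1/2.
Atlas's threshold: (96−68)/(96−34) = 14/31.
1/2 > 14/31, so Firm A binds and β* = 1/2.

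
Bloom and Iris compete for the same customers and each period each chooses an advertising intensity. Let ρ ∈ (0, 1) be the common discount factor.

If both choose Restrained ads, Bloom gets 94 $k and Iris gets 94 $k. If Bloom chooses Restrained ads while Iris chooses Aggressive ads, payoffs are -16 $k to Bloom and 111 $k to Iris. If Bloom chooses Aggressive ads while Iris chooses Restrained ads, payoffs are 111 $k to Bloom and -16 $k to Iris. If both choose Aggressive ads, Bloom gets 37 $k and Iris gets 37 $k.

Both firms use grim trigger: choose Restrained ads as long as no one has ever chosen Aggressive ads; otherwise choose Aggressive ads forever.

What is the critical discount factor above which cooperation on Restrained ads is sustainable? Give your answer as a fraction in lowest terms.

17/74

One-period gain from deviating is 111 − 94 = 17. The loss is 94 − 37 = 57 in every subsequent period, with present value 57·ρ/(1−ρ).
Deviation is unprofitable when 57·ρ/(1−ρ) ≥ 17, i.e. ρ/(1−ρ) ≥ 17/57.
Equivalently ρ ≥ 17/(17+57) = 17/74.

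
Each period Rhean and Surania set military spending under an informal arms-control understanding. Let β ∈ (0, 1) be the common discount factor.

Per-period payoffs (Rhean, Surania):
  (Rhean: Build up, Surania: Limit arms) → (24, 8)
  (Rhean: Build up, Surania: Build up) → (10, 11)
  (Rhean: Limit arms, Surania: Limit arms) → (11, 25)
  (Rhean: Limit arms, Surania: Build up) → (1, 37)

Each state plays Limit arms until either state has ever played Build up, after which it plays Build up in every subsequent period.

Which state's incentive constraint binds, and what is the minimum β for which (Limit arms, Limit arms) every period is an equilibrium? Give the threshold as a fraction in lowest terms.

Rhean; β ≥ 13/14

Rhean's threshold: (24−11)/(24−10) = 13/14.
Surania's threshold: (37−25)/(37−11) = 6/13.
13/14 > 6/13, so Rhean binds and β* = 13/14.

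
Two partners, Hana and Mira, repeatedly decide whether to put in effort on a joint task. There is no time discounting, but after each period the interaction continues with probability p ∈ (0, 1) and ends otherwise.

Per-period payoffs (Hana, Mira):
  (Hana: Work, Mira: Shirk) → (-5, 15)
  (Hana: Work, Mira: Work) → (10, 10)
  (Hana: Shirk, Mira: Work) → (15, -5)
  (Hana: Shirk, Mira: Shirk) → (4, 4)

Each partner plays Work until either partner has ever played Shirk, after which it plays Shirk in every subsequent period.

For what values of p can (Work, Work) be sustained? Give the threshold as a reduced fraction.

With no time discounting, the continuation probability p plays the role of the discount factor.
Grim-trigger IC: 10/(1−p) ≥ 15 + 4p/(1−p) ⇒ p ≥ (15−10)/(15−4) = 5/11.

5/11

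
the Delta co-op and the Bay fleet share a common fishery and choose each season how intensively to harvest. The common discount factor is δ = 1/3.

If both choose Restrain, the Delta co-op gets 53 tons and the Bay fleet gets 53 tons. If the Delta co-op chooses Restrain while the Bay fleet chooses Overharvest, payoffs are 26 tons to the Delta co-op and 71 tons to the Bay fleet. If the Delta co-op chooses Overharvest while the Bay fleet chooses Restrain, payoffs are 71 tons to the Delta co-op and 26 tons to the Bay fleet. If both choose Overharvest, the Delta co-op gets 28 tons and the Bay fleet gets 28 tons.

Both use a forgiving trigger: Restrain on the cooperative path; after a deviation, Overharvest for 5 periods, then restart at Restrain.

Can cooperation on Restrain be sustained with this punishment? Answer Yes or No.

A one-shot deviation gives 71 now, then 28 for 5 periods, then back to 53.
Gain from deviating: (71−53) today; loss: (53−28) in each of the next 5 periods.
No-deviation condition: (53−28)(δ+…+δ^5) ≥ 71−53, i.e. δ+…+δ^5 ≥ 18/25.
At δ = 1/3: δ+…+δ^5 = 0.4979 < 0.7200.
So cooperation is not sustainable.

No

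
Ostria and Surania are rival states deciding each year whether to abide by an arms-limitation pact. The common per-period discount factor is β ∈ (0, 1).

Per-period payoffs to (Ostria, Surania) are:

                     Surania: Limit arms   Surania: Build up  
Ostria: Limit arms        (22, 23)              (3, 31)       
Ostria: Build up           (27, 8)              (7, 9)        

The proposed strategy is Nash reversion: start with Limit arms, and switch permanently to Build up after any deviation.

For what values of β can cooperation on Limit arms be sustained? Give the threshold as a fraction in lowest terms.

For Ostria: deviation gain 27−22 = 5, per-period punishment loss 22−7 = 15. IC gives β ≥ 5/20 = 1/4.
For Surania: gain 8, loss 14 per period, so β ≥ 8/22 = 4/11.
The tighter constraint is Surania's, so cooperation needs β ≥ 4/11.

4/11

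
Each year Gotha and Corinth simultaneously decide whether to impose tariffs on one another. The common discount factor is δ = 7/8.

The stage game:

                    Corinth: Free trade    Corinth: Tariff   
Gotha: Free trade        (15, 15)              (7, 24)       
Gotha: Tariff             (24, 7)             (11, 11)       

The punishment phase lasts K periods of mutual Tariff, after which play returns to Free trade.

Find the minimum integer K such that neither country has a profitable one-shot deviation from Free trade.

Need Σ_{k=1}^{K} δ^k ≥ (24−15)/(15−11) = 2.2500 at δ = 7/8.
At K = 2 the sum is 1.6406 < 2.2500; at K = 3 it is 2.3105 ≥ 2.2500.
So the minimum punishment length is K = 3.

3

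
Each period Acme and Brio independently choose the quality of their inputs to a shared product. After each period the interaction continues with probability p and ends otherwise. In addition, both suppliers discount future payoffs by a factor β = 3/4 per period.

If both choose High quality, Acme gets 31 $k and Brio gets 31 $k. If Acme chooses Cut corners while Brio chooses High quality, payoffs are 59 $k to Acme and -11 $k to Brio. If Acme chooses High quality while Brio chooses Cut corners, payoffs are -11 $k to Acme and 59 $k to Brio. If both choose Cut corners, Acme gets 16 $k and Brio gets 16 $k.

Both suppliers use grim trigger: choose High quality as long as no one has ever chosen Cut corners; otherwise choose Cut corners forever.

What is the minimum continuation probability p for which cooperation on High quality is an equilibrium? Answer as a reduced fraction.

112/129

Expected continuation weight on next period's payoff is β·p = 3/4·p, which plays the role of the discount factor.
Cooperation requires 3/4·p ≥ (59−31)/(59−16) = 28/43, hence p ≥ 112/129.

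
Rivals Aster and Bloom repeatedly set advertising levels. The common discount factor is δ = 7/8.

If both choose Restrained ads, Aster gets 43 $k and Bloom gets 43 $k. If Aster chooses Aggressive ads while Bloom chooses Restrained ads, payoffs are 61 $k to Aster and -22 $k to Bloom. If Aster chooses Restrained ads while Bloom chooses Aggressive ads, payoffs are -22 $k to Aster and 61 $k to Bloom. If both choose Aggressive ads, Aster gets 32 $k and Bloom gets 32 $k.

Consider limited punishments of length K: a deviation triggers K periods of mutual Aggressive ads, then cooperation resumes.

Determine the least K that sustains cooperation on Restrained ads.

No profitable deviation requires (43−32)(δ+…+δ^K) ≥ 61−43, i.e. δ+…+δ^K ≥ 18/11 ≈ 1.6364.
With δ = 7/8, the partial sums are K=1: 0.8750, K=2: 1.6406.
K = 2 is the first length at which the sum reaches 1.6364.

2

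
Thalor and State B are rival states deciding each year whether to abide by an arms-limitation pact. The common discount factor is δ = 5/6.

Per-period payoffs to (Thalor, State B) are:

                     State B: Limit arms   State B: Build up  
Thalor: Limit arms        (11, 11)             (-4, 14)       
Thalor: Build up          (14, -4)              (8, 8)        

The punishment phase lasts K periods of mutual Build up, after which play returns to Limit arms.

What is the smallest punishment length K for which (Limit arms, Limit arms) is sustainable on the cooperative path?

2

No profitable deviation requires (11−8)(δ+…+δ^K) ≥ 14−11, i.e. δ+…+δ^K ≥ 1 ≈ 1.0000.
With δ = 5/6, the partial sums are K=1: 0.8333, K=2: 1.5278.
K = 2 is the first length at which the sum reaches 1.0000.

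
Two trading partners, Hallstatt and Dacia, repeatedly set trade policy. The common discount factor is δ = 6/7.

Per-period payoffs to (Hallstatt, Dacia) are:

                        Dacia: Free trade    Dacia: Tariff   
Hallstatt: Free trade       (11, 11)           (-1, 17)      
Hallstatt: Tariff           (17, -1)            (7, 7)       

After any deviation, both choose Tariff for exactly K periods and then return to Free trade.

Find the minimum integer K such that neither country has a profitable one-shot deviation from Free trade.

No profitable deviation requires (11−7)(δ+…+δ^K) ≥ 17−11, i.e. δ+…+δ^K ≥ 3/2 ≈ 1.5000.
With δ = 6/7, the partial sums are K=1: 0.8571, K=2: 1.5918.
K = 2 is the first length at which the sum reaches 1.5000.

2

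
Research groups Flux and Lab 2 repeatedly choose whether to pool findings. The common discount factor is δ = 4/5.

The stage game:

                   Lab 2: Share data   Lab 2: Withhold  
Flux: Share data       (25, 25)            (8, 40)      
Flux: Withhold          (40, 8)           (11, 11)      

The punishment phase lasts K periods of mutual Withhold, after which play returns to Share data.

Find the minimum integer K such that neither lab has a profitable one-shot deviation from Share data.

2

No profitable deviation requires (25−11)(δ+…+δ^K) ≥ 40−25, i.e. δ+…+δ^K ≥ 15/14 ≈ 1.0714.
With δ = 4/5, the partial sums are K=1: 0.8000, K=2: 1.4400.
K = 2 is the first length at which the sum reaches 1.0714.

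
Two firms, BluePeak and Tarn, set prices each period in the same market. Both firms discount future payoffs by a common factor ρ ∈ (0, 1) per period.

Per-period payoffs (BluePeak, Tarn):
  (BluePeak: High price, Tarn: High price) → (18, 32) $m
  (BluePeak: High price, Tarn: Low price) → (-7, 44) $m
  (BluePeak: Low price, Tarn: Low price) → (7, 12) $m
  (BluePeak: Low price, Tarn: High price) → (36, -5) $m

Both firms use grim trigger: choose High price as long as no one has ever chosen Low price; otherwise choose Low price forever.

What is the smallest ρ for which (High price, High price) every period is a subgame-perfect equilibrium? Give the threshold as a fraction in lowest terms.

18/29

BluePeak: cooperation gives 18 each period; deviation gives 36 once then 7 forever.
  18/(1−ρ) ≥ 36 + 7ρ/(1−ρ) ⇒ ρ ≥ 18/29.
Tarn: cooperation gives 32 each period; deviation gives 44 once then 12 forever.
  ρ ≥ 12/32 = 3/8.
Both must hold, so the binding constraint is BluePeak's: ρ ≥ 18/29.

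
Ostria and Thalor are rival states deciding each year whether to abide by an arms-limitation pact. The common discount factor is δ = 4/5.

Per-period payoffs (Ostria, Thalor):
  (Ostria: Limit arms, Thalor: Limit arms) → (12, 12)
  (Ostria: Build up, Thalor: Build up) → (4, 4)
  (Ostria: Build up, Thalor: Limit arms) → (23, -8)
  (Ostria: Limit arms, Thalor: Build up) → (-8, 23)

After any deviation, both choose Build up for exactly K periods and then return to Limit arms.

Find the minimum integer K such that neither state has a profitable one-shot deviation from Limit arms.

2

IC: δ(1−δ^K)/(1−δ) ≥ (23−12)/(12−4) = 11/8.
With δ = 4/5: need 1 − δ^K ≥ 11/8·(1−4/5)/(4/5), i.e. δ^K ≤ 0.6562.
Since (4/5)^1 = 0.8000 and (4/5)^2 = 0.6400, the smallest such K is 2.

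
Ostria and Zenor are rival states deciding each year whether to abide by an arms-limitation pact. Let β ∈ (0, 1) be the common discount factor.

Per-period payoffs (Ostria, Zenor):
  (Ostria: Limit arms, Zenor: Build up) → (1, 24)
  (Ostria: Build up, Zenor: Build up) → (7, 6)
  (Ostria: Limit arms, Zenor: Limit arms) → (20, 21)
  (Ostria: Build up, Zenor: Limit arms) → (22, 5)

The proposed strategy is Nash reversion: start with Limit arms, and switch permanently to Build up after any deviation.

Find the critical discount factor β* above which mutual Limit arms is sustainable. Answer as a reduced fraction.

Ostria's threshold: (22−20)/(22−7) = 2/15.
Zenor's threshold: (24−21)/(24−6) = 1/6.
2/15 < 1/6, so Zenor binds and β* = 1/6.

1/6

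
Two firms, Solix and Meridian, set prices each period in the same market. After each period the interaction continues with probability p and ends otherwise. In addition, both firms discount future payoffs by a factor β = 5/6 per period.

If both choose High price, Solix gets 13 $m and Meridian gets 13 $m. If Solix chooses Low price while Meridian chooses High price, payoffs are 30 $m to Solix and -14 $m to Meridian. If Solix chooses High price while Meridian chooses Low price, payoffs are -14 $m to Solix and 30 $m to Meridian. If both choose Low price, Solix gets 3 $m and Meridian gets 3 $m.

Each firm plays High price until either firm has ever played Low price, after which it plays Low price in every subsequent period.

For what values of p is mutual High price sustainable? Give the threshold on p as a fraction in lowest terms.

Expected continuation weight on next period's payoff is β·p = 5/6·p, which plays the role of the discount factor.
Cooperation requires 5/6·p ≥ (30−13)/(30−3) = 17/27, hence p ≥ 34/45.

34/45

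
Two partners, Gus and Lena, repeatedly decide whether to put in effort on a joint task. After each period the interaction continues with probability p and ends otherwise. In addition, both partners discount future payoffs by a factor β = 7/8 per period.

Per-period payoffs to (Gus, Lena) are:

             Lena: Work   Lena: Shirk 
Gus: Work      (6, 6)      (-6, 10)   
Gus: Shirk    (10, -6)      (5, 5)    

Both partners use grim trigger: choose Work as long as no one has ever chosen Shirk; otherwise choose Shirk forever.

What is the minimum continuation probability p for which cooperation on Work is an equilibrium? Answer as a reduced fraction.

32/35

Expected continuation weight on next period's payoff is β·p = 7/8·p, which plays the role of the discount factor.
Cooperation requires 7/8·p ≥ (10−6)/(10−5) = 4/5, hence p ≥ 32/35.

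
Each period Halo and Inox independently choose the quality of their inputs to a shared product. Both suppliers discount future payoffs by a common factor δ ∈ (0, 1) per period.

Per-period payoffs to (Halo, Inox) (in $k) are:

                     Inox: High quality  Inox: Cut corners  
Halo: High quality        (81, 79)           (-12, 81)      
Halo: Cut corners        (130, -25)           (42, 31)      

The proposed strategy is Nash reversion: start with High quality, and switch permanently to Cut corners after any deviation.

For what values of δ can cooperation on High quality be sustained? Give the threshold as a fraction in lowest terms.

49/88

For Halo: deviation gain 130−81 = 49, per-period punishment loss 81−42 = 39. IC gives δ ≥ 49/88.
For Inox: gain 2, loss 48 per period, so δ ≥ 2/50 = 1/25.
The tighter constraint is Halo's, so cooperation needs δ ≥ 49/88.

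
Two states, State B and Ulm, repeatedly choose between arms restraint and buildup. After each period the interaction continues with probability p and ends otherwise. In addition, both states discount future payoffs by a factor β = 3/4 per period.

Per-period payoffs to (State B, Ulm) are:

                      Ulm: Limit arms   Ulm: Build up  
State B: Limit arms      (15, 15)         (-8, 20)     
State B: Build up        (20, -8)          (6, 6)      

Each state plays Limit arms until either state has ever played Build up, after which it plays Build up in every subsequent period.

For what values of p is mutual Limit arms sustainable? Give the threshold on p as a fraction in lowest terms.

10/21

Expected continuation weight on next period's payoff is β·p = 3/4·p, which plays the role of the discount factor.
Cooperation requires 3/4·p ≥ (20−15)/(20−6) = 5/14, hence p ≥ 10/21.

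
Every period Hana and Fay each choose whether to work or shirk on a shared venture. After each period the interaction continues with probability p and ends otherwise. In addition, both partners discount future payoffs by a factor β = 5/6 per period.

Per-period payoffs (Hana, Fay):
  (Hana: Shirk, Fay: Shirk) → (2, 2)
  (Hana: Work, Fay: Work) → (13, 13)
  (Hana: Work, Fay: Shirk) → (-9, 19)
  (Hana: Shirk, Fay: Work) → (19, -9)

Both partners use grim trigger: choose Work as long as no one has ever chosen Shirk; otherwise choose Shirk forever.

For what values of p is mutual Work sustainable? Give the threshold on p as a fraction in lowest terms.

With continuation probability p and discount β, the effective per-period discount factor is βp.
Grim-trigger IC: βp ≥ (19−13)/(19−2) = 6/17.
So p ≥ (6/17)/(5/6) = 36/85.

36/85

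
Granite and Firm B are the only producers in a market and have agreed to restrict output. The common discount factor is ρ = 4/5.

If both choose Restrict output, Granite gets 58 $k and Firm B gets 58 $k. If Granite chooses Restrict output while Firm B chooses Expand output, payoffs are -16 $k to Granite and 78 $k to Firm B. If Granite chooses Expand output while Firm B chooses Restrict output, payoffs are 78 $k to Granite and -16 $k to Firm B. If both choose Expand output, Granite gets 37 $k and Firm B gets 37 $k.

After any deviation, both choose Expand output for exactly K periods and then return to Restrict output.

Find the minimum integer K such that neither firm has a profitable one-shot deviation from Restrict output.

2

IC: ρ(1−ρ^K)/(1−ρ) ≥ (78−58)/(58−37) = 20/21.
With ρ = 4/5: need 1 − ρ^K ≥ 20/21·(1−4/5)/(4/5), i.e. ρ^K ≤ 0.7619.
Since (4/5)^1 = 0.8000 and (4/5)^2 = 0.6400, the smallest such K is 2.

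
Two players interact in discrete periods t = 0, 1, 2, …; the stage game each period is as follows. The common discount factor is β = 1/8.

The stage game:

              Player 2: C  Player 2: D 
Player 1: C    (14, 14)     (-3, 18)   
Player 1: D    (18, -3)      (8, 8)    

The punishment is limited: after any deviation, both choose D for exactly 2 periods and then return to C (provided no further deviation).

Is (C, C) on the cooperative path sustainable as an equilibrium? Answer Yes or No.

IC: β+…+β^2 ≥ (18−14)/(14−8) = 2/3.
At β = 1/8: partial sum = 0.1406 < 0.6667. Cooperation not sustainable.

No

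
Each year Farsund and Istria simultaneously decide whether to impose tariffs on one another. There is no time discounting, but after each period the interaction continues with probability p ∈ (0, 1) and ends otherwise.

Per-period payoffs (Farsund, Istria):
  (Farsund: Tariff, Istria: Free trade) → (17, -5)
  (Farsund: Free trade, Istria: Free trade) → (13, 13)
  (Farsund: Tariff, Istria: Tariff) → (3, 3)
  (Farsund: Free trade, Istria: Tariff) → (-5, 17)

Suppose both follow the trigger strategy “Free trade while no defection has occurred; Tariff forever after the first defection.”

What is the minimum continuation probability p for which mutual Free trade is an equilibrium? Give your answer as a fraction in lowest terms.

With no time discounting, the continuation probability p plays the role of the discount factor.
Grim-trigger IC: 13/(1−p) ≥ 17 + 3p/(1−p) ⇒ p ≥ (17−13)/(17−3) = 2/7.

2/7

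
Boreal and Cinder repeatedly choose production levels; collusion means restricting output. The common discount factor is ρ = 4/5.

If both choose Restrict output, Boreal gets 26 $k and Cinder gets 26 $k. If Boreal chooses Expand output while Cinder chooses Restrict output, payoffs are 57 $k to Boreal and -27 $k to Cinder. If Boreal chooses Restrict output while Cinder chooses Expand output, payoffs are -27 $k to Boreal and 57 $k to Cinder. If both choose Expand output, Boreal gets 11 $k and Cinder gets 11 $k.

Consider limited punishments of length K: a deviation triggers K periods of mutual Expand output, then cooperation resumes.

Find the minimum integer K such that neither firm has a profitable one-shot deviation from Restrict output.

4

No profitable deviation requires (26−11)(ρ+…+ρ^K) ≥ 57−26, i.e. ρ+…+ρ^K ≥ 31/15 ≈ 2.0667.
With ρ = 4/5, the partial sums are K=1: 0.8000, K=2: 1.4400, K=3: 1.9520, K=4: 2.3616.
K = 4 is the first length at which the sum reaches 2.0667.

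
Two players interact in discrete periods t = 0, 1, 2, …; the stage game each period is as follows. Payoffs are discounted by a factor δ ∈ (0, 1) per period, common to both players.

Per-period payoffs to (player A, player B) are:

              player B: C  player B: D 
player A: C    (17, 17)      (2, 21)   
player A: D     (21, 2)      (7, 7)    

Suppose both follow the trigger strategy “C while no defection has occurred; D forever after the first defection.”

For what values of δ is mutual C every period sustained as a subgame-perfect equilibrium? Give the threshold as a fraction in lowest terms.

Cooperation forever yields 17 each period: 17/(1−δ).
Deviating yields 21 once, then 7 forever: 21 + 7δ/(1−δ).
No profitable deviation requires 17/(1−δ) ≥ 21 + 7δ/(1−δ).
Multiplying by (1−δ): 17 ≥ 21(1−δ) + 7δ = 21 − 14δ.
So 14δ ≥ 4, i.e. δ ≥ 4/14 = 2/7.

2/7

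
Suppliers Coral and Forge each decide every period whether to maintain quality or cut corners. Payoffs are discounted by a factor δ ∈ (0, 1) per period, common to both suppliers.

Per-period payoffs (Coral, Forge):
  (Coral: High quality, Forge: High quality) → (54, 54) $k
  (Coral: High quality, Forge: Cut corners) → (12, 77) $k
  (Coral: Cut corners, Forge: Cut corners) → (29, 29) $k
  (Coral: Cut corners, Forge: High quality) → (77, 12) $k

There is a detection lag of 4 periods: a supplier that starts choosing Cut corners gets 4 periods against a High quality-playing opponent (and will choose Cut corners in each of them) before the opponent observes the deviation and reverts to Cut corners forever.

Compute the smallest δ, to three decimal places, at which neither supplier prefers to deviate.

The best deviation is to choose Cut corners for all 4 undetected periods, earning 77 each, then 29 forever once detected.
Deviation value: 77(1−δ^4)/(1−δ) + 29δ^4/(1−δ); cooperation value: 54/(1−δ).
IC: 54 ≥ 77(1−δ^4) + 29δ^4 = 77 − 48δ^4.
So δ^4 ≥ 23/48, giving δ ≥ (23/48)^(1/4) ≈ 0.832.

0.832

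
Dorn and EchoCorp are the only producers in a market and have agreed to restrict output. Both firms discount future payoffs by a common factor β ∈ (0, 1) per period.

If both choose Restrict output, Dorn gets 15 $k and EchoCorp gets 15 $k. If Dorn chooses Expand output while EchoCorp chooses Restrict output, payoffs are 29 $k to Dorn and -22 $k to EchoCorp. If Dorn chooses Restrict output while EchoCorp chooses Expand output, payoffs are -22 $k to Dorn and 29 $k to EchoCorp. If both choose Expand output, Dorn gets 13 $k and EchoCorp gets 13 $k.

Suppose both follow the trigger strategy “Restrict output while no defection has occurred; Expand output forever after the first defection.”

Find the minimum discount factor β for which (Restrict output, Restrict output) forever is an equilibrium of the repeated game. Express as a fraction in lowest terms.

One-period gain from deviating is 29 − 15 = 14. The loss is 15 − 13 = 2 in every subsequent period, with present value 2·β/(1−β).
Deviation is unprofitable when 2·β/(1−β) ≥ 14, i.e. β/(1−β) ≥ 7.
Equivalently β ≥ 14/(14+2) = 7/8.

7/8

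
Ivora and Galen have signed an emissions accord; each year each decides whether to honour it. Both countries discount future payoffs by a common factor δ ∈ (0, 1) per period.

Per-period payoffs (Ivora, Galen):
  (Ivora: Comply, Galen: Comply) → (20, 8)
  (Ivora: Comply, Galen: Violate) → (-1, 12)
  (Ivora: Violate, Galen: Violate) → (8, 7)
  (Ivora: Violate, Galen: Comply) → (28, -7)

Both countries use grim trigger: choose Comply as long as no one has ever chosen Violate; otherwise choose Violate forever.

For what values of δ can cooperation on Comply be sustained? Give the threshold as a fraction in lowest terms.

For Ivora: deviation gain 28−20 = 8, per-period punishment loss 20−8 = 12. IC gives δ ≥ 8/20 = 2/5.
For Galen: gain 4, loss 1 per period, so δ ≥ 4/5.
The tighter constraint is Galen's, so cooperation needs δ ≥ 4/5.

4/5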